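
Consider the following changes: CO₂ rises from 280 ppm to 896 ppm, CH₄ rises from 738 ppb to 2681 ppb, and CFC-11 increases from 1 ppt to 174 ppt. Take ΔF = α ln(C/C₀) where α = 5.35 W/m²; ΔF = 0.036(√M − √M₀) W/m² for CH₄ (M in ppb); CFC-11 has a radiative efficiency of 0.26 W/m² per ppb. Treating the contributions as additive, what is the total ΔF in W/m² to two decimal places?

ΔF = 7.15 W/m²

CO₂: 5.35 × ln(896/280) = 5.35 × ln(3.20000) = 5.35 × 1.16315 = 6.2229 W/m².
CH₄: 0.036 × (√2681 − √738) = 0.036 × (51.7784 − 27.1662) = 0.036 × 24.6122 = 0.8860 W/m².
CFC-11: Δ = 174 − 1 = 173 ppt = 0.173 ppb; ΔF = 0.26 × 0.173 = 0.0450 W/m².
Total ΔF = 6.2229 + 0.8860 + 0.0450 = 7.1539 W/m².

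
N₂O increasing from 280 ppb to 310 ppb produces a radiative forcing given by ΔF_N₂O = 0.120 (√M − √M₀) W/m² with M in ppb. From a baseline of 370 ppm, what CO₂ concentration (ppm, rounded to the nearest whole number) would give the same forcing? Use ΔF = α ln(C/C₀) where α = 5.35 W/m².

C ≈ 377 ppm

N₂O forcing: 0.120 × (√310 − √280) = 0.120 × (17.6068 − 16.7332) = 0.120 × 0.8736 = 0.10483 W/m².
Set 5.35 ln(C/370) = 0.10483: ln(C/370) = 0.10483/5.35 = 0.01959, so C = 370 × e^0.01959 = 370 × 1.01978 = 377.32 ppm.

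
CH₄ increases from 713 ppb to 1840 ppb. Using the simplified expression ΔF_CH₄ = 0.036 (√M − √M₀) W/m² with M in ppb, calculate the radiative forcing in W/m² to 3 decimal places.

ΔF = 0.583 W/m²

CH₄: 0.036 × (√1840 − √713) = 0.036 × (42.8952 − 26.7021) = 0.036 × 16.1931 = 0.5830 W/m².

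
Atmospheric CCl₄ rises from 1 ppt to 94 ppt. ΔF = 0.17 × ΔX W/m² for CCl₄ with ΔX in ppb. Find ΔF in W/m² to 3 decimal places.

CCl₄: Δ = 94 − 1 = 93 ppt = 0.093 ppb; ΔF = 0.17 × 0.093 = 0.0158 W/m².

ΔF = 0.016 W/m²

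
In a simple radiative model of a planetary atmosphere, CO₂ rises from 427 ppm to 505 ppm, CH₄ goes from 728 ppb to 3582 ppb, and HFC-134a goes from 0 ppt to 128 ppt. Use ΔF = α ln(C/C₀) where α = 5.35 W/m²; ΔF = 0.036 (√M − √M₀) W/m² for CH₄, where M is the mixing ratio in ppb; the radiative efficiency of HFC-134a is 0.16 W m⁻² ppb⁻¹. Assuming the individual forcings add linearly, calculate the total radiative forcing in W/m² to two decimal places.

CO₂: 5.35 × ln(505/427) = 5.35 × ln(1.18267) = 5.35 × 0.16777 = 0.8976 W/m².
CH₄: 0.036 × (√3582 − √728) = 0.036 × (59.8498 − 26.9815) = 0.036 × 32.8683 = 1.1833 W/m².
HFC-134a: Δ = 128 − 0 = 128 ppt = 0.128 ppb; ΔF = 0.16 × 0.128 = 0.0205 W/m².
Total ΔF = 0.8976 + 1.1833 + 0.0205 = 2.1014 W/m².

ΔF = 2.10 W/m²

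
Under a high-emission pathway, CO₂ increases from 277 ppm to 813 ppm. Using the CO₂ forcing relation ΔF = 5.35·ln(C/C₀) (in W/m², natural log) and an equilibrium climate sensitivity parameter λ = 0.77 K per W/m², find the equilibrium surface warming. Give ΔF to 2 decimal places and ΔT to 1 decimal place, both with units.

ΔF = 5.76 W/m²; ΔT = 4.4 K

CO₂: 5.35 × ln(813/277) = 5.35 × ln(2.93502) = 5.35 × 1.07671 = 5.7604 W/m².
ΔT = λ ΔF = 0.77 × 5.76 = 4.4352 K.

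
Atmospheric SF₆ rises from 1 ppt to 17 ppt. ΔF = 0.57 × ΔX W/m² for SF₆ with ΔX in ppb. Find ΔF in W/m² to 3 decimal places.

SF₆: Δ = 17 − 1 = 16 ppt = 0.016 ppb; ΔF = 0.57 × 0.016 = 0.0091 W/m².

ΔF = 0.009 W/m²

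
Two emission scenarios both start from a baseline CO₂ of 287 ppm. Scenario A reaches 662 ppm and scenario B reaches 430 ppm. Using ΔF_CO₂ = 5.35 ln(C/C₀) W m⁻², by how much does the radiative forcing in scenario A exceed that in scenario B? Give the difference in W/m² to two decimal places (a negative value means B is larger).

ΔF_A = 5.35 ln(662/287) = 5.35 × 0.83578 = 4.4714 W/m².
ΔF_B = 5.35 ln(430/287) = 5.35 × 0.40430 = 2.1630 W/m².
Difference: 4.4714 − 2.1630 = 2.3084 W/m².

ΔF_A − ΔF_B = 2.31 W/m²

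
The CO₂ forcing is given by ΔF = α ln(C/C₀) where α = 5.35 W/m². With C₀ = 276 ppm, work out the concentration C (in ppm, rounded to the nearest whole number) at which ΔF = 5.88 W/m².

C ≈ 828 ppm

Set 5.35 ln(C/276) = 5.88, so ln(C/276) = 5.88/5.35 = 1.09907.
Then C/276 = e^1.09907 = 3.00137, giving C = 276 × 3.00137 = 828.38 ppm.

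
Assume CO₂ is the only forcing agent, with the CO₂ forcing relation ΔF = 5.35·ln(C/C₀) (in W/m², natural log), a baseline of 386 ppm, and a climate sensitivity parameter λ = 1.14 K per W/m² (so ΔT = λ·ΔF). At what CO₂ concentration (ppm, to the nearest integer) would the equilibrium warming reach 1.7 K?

C ≈ 510 ppm

Required forcing: ΔF = ΔT/λ = 1.7/1.14 = 1.4912 W/m².
Then ln(C/386) = ΔF/5.35 = 1.4912/5.35 = 0.27873.
So C = 386 × e^0.27873 = 386 × 1.32145 = 510.08 ppm.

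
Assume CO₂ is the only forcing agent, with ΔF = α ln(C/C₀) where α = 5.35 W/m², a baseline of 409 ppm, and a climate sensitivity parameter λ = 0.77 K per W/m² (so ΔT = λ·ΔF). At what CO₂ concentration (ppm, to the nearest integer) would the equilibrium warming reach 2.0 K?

C ≈ 665 ppm

Required forcing: ΔF = ΔT/λ = 2.0/0.77 = 2.5974 W/m².
Then ln(C/409) = ΔF/5.35 = 2.5974/5.35 = 0.48550.
So C = 409 × e^0.48550 = 409 × 1.62499 = 664.62 ppm.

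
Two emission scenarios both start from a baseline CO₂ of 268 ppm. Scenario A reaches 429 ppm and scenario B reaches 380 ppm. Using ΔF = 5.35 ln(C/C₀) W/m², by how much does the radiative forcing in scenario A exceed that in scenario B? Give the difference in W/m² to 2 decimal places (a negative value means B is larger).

ΔF_A = 5.35 ln(429/268) = 5.35 × 0.47047 = 2.5170 W/m².
ΔF_B = 5.35 ln(380/268) = 5.35 × 0.34918 = 1.8681 W/m².
Difference: 2.5170 − 1.8681 = 0.6489 W/m².
(Equivalently, ΔF_A − ΔF_B = 5.35 ln(429/380) = 5.35 × 0.12129 = 0.6489 W/m².)

ΔF_A − ΔF_B = 0.65 W/m²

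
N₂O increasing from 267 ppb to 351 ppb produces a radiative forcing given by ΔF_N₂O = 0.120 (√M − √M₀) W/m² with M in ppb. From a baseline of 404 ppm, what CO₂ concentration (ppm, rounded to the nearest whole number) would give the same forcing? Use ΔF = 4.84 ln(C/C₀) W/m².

C ≈ 429 ppm

N₂O forcing: 0.120 × (√351 − √267) = 0.120 × (18.7350 − 16.3401) = 0.120 × 2.3949 = 0.28739 W/m².
Set 4.84 ln(C/404) = 0.28739: ln(C/404) = 0.28739/4.84 = 0.05938, so C = 404 × e^0.05938 = 404 × 1.06118 = 428.72 ppm.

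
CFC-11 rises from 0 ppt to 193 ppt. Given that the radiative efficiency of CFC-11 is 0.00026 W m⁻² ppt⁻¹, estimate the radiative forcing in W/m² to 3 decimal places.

CFC-11: ΔF = 0.00026 × (193 − 0) = 0.00026 × 193 = 0.0502 W/m².

ΔF = 0.050 W/m²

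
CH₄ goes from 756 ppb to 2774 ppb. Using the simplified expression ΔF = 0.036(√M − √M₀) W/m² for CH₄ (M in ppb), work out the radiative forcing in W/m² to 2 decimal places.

ΔF = 0.91 W/m²

CH₄: 0.036 × (√2774 − √756) = 0.036 × (52.6688 − 27.4955) = 0.036 × 25.1733 = 0.9062 W/m².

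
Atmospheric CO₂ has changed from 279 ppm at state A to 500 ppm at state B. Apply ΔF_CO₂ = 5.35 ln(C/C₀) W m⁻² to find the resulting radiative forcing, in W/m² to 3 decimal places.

ΔF = 3.121 W/m²

CO₂: 5.35 × ln(500/279) = 5.35 × ln(1.79211) = 5.35 × 0.58339 = 3.1211 W/m².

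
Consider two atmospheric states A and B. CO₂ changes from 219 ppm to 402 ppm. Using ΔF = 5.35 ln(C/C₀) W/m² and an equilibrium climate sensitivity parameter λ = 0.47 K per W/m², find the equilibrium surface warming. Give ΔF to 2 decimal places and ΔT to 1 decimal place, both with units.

ΔF = 3.25 W/m²; ΔT = 1.5 K

CO₂: 5.35 × ln(402/219) = 5.35 × ln(1.83562) = 5.35 × 0.60738 = 3.2495 W/m².
ΔT = λ ΔF = 0.47 × 3.25 = 1.5275 K.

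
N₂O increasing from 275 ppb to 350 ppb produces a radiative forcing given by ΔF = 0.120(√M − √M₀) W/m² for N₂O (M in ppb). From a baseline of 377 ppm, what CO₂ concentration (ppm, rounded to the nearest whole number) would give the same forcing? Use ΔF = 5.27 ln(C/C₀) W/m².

N₂O forcing: 0.120 × (√350 − √275) = 0.120 × (18.7083 − 16.5831) = 0.120 × 2.1252 = 0.25502 W/m².
Set 5.27 ln(C/377) = 0.25502: ln(C/377) = 0.25502/5.27 = 0.04839, so C = 377 × e^0.04839 = 377 × 1.04958 = 395.69 ppm.

C ≈ 396 ppm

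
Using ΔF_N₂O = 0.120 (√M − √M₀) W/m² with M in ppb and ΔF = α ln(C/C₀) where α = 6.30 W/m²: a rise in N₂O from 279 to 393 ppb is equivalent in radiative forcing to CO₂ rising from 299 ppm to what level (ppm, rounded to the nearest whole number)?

C ≈ 317 ppm

N₂O forcing: 0.120 × (√393 − √279) = 0.120 × (19.8242 − 16.7033) = 0.120 × 3.1209 = 0.37451 W/m².
Set 6.30 ln(C/299) = 0.37451: ln(C/299) = 0.37451/6.30 = 0.05945, so C = 299 × e^0.05945 = 299 × 1.06125 = 317.31 ppm.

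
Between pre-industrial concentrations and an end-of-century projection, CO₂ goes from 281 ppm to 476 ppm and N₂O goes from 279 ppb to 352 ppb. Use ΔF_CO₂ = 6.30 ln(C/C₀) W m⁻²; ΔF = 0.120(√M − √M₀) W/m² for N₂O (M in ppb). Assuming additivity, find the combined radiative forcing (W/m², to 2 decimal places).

ΔF = 3.57 W/m²

CO₂: 6.30 × ln(476/281) = 6.30 × ln(1.69395) = 6.30 × 0.52706 = 3.3205 W/m².
N₂O: 0.120 × (√352 − √279) = 0.120 × (18.7617 − 16.7033) = 0.120 × 2.0584 = 0.2470 W/m².
Total ΔF = 3.3205 + 0.2470 = 3.5675 W/m².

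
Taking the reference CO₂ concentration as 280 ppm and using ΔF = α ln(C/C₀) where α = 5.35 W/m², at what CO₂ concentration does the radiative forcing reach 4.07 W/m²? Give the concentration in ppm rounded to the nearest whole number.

Set 5.35 ln(C/280) = 4.07, so ln(C/280) = 4.07/5.35 = 0.76075.
Then C/280 = e^0.76075 = 2.13988, giving C = 280 × 2.13988 = 599.17 ppm.

C ≈ 599 ppm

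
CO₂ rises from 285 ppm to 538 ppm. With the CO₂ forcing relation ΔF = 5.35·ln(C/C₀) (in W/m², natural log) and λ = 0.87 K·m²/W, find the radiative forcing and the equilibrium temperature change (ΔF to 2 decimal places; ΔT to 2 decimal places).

CO₂: 5.35 × ln(538/285) = 5.35 × ln(1.88772) = 5.35 × 0.63537 = 3.3992 W/m².
ΔT = λ ΔF = 0.87 × 3.40 = 2.9580 K.

ΔF = 3.40 W/m²; ΔT = 2.96 K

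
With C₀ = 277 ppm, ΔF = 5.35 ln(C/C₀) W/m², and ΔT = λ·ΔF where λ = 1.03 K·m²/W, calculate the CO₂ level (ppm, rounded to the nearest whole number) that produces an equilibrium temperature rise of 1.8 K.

C ≈ 384 ppm

Required forcing: ΔF = ΔT/λ = 1.8/1.03 = 1.7476 W/m².
Then ln(C/277) = ΔF/5.35 = 1.7476/5.35 = 0.32665.
So C = 277 × e^0.32665 = 277 × 1.38632 = 384.01 ppm.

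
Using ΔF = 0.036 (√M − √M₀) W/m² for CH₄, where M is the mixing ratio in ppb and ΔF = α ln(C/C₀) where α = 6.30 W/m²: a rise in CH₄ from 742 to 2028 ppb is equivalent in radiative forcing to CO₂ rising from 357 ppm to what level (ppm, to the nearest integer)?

CH₄ forcing: 0.036 × (√2028 − √742) = 0.036 × (45.0333 − 27.2397) = 0.036 × 17.7936 = 0.64057 W/m².
Set 6.30 ln(C/357) = 0.64057: ln(C/357) = 0.64057/6.30 = 0.10168, so C = 357 × e^0.10168 = 357 × 1.10703 = 395.21 ppm.

C ≈ 395 ppm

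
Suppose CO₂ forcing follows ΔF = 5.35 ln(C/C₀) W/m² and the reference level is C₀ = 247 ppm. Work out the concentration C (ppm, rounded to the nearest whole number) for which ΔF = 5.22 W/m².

Set 5.35 ln(C/247) = 5.22, so ln(C/247) = 5.22/5.35 = 0.97570.
Then C/247 = e^0.97570 = 2.65302, giving C = 247 × 2.65302 = 655.30 ppm.

C ≈ 655 ppm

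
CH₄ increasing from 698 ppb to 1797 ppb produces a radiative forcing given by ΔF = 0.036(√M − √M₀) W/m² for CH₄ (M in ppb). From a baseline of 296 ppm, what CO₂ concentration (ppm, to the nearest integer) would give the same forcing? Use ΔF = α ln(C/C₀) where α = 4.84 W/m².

CH₄ forcing: 0.036 × (√1797 − √698) = 0.036 × (42.3910 − 26.4197) = 0.036 × 15.9713 = 0.57497 W/m².
Set 4.84 ln(C/296) = 0.57497: ln(C/296) = 0.57497/4.84 = 0.11880, so C = 296 × e^0.11880 = 296 × 1.12614 = 333.34 ppm.

C ≈ 333 ppm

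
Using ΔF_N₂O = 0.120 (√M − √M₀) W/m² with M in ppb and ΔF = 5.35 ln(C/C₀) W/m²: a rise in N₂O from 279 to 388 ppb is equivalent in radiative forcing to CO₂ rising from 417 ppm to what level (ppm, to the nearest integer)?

N₂O forcing: 0.120 × (√388 − √279) = 0.120 × (19.6977 − 16.7033) = 0.120 × 2.9944 = 0.35933 W/m².
Set 5.35 ln(C/417) = 0.35933: ln(C/417) = 0.35933/5.35 = 0.06716, so C = 417 × e^0.06716 = 417 × 1.06947 = 445.97 ppm.

C ≈ 446 ppm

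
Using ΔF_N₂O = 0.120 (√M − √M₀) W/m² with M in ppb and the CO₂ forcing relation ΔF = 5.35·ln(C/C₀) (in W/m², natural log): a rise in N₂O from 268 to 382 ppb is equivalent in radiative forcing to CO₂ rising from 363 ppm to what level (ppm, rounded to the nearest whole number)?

N₂O forcing: 0.120 × (√382 − √268) = 0.120 × (19.5448 − 16.3707) = 0.120 × 3.1741 = 0.38089 W/m².
Set 5.35 ln(C/363) = 0.38089: ln(C/363) = 0.38089/5.35 = 0.07119, so C = 363 × e^0.07119 = 363 × 1.07379 = 389.79 ppm.

C ≈ 390 ppm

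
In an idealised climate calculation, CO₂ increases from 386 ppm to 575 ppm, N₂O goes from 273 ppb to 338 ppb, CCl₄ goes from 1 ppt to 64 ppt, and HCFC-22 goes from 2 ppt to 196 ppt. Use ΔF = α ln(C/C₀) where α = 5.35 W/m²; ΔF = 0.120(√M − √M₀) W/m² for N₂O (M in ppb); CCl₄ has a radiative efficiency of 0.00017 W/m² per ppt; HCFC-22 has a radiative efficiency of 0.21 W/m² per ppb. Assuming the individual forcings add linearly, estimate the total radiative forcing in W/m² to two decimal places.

CO₂: 5.35 × ln(575/386) = 5.35 × ln(1.48964) = 5.35 × 0.39853 = 2.1321 W/m².
N₂O: 0.120 × (√338 − √273) = 0.120 × (18.3848 − 16.5227) = 0.120 × 1.8621 = 0.2235 W/m².
CCl₄: ΔF = 0.00017 × (64 − 1) = 0.00017 × 63 = 0.0107 W/m².
HCFC-22: Δ = 196 − 2 = 194 ppt = 0.194 ppb; ΔF = 0.21 × 0.194 = 0.0407 W/m².
Total ΔF = 2.1321 + 0.2235 + 0.0107 + 0.0407 = 2.4070 W/m².

ΔF = 2.41 W/m²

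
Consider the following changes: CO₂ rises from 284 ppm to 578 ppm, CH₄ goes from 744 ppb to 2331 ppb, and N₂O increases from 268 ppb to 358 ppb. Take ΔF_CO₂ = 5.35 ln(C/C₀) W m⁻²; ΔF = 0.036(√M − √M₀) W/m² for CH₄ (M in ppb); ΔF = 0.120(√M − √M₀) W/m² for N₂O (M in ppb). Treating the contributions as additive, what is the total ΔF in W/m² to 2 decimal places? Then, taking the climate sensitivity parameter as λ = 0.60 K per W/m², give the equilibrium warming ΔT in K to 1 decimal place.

ΔF = 4.86 W/m²; ΔT = 2.9 K

CO₂: 5.35 × ln(578/284) = 5.35 × ln(2.03521) = 5.35 × 0.71060 = 3.8017 W/m².
CH₄: 0.036 × (√2331 − √744) = 0.036 × (48.2804 − 27.2764) = 0.036 × 21.0040 = 0.7561 W/m².
N₂O: 0.120 × (√358 − √268) = 0.120 × (18.9209 − 16.3707) = 0.120 × 2.5502 = 0.3060 W/m².
Total ΔF = 3.8017 + 0.7561 + 0.3060 = 4.8638 W/m².
ΔT = λ ΔF = 0.60 × 4.86 = 2.9160 K.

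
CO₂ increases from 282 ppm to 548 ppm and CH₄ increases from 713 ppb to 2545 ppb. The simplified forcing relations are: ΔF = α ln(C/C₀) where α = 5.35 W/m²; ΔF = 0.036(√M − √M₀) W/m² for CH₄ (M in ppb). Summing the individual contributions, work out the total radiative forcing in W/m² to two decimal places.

ΔF = 4.41 W/m²

CO₂: 5.35 × ln(548/282) = 5.35 × ln(1.94326) = 5.35 × 0.66437 = 3.5544 W/m².
CH₄: 0.036 × (√2545 − √713) = 0.036 × (50.4480 − 26.7021) = 0.036 × 23.7459 = 0.8549 W/m².
Total ΔF = 3.5544 + 0.8549 = 4.4093 W/m².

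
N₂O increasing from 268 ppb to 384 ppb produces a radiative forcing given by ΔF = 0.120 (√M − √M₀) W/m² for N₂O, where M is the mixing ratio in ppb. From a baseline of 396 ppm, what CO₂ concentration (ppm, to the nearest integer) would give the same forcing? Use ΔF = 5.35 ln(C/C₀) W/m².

C ≈ 426 ppm

N₂O forcing: 0.120 × (√384 − √268) = 0.120 × (19.5959 − 16.3707) = 0.120 × 3.2252 = 0.38702 W/m².
Set 5.35 ln(C/396) = 0.38702: ln(C/396) = 0.38702/5.35 = 0.07234, so C = 396 × e^0.07234 = 396 × 1.07502 = 425.71 ppm.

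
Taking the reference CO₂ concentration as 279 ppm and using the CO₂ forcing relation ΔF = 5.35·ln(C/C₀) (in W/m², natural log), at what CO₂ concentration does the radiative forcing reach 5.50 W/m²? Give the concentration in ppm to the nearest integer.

Set 5.35 ln(C/279) = 5.50, so ln(C/279) = 5.50/5.35 = 1.02804.
Then C/279 = e^1.02804 = 2.79558, giving C = 279 × 2.79558 = 779.97 ppm.

C ≈ 780 ppm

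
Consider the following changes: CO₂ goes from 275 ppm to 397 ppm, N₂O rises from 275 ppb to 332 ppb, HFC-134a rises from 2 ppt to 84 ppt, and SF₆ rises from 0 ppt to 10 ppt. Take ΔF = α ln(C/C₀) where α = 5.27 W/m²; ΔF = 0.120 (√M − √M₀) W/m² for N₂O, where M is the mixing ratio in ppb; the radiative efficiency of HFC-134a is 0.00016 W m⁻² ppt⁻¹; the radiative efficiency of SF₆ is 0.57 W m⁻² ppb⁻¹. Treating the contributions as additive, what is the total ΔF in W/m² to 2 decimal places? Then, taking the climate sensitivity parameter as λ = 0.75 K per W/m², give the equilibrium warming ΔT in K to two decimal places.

CO₂: 5.27 × ln(397/275) = 5.27 × ln(1.44364) = 5.27 × 0.36717 = 1.9350 W/m².
N₂O: 0.120 × (√332 − √275) = 0.120 × (18.2209 − 16.5831) = 0.120 × 1.6378 = 0.1965 W/m².
HFC-134a: ΔF = 0.00016 × (84 − 2) = 0.00016 × 82 = 0.0131 W/m².
SF₆: Δ = 10 − 0 = 10 ppt = 0.010 ppb; ΔF = 0.57 × 0.010 = 0.0057 W/m².
Total ΔF = 1.9350 + 0.1965 + 0.0131 + 0.0057 = 2.1503 W/m².
ΔT = λ ΔF = 0.75 × 2.15 = 1.6125 K.

ΔF = 2.15 W/m²; ΔT = 1.61 K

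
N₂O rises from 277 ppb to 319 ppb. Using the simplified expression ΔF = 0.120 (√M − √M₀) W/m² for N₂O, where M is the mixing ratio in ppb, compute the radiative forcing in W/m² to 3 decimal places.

N₂O: 0.120 × (√319 − √277) = 0.120 × (17.8606 − 16.6433) = 0.120 × 1.2173 = 0.1461 W/m².

ΔF = 0.146 W/m²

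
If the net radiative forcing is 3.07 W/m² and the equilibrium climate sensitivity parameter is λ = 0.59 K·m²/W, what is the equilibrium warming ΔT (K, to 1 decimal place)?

ΔT = λ ΔF = 0.59 × 3.07 = 1.8113 K.

ΔT = 1.8 K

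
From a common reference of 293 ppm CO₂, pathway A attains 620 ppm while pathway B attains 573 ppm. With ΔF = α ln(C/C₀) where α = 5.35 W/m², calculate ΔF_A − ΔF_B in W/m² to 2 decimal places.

ΔF_A = 5.35 ln(620/293) = 5.35 × 0.74955 = 4.0101 W/m².
ΔF_B = 5.35 ln(573/293) = 5.35 × 0.67071 = 3.5883 W/m².
Difference: 4.0101 − 3.5883 = 0.4218 W/m².

ΔF_A − ΔF_B = 0.42 W/m²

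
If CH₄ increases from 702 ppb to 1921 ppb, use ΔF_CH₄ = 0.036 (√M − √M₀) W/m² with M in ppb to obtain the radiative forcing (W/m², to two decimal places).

ΔF = 0.62 W/m²

CH₄: 0.036 × (√1921 − √702) = 0.036 × (43.8292 − 26.4953) = 0.036 × 17.3339 = 0.6240 W/m².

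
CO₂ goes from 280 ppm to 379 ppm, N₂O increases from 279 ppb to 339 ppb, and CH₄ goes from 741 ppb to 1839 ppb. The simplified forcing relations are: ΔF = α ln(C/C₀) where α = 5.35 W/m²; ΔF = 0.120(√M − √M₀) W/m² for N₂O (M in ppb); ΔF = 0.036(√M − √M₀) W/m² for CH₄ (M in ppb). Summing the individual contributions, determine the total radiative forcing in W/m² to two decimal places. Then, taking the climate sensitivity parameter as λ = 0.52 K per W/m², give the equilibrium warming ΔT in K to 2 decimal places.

ΔF = 2.39 W/m²; ΔT = 1.24 K

CO₂: 5.35 × ln(379/280) = 5.35 × ln(1.35357) = 5.35 × 0.30275 = 1.6197 W/m².
N₂O: 0.120 × (√339 − √279) = 0.120 × (18.4120 − 16.7033) = 0.120 × 1.7087 = 0.2050 W/m².
CH₄: 0.036 × (√1839 − √741) = 0.036 × (42.8836 − 27.2213) = 0.036 × 15.6623 = 0.5638 W/m².
Total ΔF = 1.6197 + 0.2050 + 0.5638 = 2.3885 W/m².
ΔT = λ ΔF = 0.52 × 2.39 = 1.2428 K.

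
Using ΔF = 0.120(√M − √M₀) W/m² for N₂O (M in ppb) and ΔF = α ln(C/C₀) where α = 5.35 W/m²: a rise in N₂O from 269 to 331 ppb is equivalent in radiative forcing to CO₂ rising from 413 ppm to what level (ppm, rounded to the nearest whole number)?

C ≈ 430 ppm

N₂O forcing: 0.120 × (√331 − √269) = 0.120 × (18.1934 − 16.4012) = 0.120 × 1.7922 = 0.21506 W/m².
Set 5.35 ln(C/413) = 0.21506: ln(C/413) = 0.21506/5.35 = 0.04020, so C = 413 × e^0.04020 = 413 × 1.04102 = 429.94 ppm.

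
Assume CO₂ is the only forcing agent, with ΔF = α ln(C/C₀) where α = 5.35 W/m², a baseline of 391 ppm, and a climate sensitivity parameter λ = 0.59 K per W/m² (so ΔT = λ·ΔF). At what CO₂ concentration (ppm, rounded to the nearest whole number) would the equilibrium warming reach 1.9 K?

Required forcing: ΔF = ΔT/λ = 1.9/0.59 = 3.2203 W/m².
Then ln(C/391) = ΔF/5.35 = 3.2203/5.35 = 0.60193.
So C = 391 × e^0.60193 = 391 × 1.82564 = 713.83 ppm.

C ≈ 714 ppm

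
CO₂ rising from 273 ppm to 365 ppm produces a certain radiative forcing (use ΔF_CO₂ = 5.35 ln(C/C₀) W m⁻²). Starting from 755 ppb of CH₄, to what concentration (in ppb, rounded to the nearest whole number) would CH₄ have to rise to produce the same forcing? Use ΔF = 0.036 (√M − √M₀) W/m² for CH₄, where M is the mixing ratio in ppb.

CO₂ forcing: 5.35 × ln(365/273) = 5.35 × 0.290426 = 1.55378 W/m².
Set 0.036(√M − √755) = 1.55378: √M = 1.55378/0.036 + √755 = 43.1606 + 27.4773 = 70.6379.
M = (70.6379)² = 4989.71 ppb.

M ≈ 4990 ppb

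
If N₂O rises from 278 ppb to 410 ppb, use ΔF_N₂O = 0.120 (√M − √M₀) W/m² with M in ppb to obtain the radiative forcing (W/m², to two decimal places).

N₂O: 0.120 × (√410 − √278) = 0.120 × (20.2485 − 16.6733) = 0.120 × 3.5752 = 0.4290 W/m².

ΔF = 0.43 W/m²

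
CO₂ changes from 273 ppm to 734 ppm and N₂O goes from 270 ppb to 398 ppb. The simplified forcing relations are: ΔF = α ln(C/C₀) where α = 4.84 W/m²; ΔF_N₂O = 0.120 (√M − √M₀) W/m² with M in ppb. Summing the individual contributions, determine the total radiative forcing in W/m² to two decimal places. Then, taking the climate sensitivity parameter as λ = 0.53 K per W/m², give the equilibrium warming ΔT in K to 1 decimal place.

ΔF = 5.21 W/m²; ΔT = 2.8 K

CO₂: 4.84 × ln(734/273) = 4.84 × ln(2.68864) = 4.84 × 0.98904 = 4.7870 W/m².
N₂O: 0.120 × (√398 − √270) = 0.120 × (19.9499 − 16.4317) = 0.120 × 3.5182 = 0.4222 W/m².
Total ΔF = 4.7870 + 0.4222 = 5.2092 W/m².
ΔT = λ ΔF = 0.53 × 5.21 = 2.7613 K.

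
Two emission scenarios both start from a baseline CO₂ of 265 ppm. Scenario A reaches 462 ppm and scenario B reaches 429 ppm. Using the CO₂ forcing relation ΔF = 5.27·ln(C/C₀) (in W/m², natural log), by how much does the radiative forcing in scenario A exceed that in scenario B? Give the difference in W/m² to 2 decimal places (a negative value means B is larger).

ΔF_A − ΔF_B = 0.39 W/m²

ΔF_A = 5.27 ln(462/265) = 5.27 × 0.55584 = 2.9293 W/m².
ΔF_B = 5.27 ln(429/265) = 5.27 × 0.48173 = 2.5387 W/m².
Difference: 2.9293 − 2.5387 = 0.3906 W/m².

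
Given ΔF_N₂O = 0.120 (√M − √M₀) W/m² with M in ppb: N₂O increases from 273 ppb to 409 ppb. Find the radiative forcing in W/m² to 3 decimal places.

ΔF = 0.444 W/m²

N₂O: 0.120 × (√409 − √273) = 0.120 × (20.2237 − 16.5227) = 0.120 × 3.7010 = 0.4441 W/m².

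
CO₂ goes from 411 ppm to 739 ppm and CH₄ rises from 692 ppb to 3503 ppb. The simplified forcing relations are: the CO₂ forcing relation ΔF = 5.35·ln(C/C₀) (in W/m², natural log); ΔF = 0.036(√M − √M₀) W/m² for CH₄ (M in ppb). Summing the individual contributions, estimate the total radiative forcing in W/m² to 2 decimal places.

ΔF = 4.32 W/m²

CO₂: 5.35 × ln(739/411) = 5.35 × ln(1.79805) = 5.35 × 0.58670 = 3.1388 W/m².
CH₄: 0.036 × (√3503 − √692) = 0.036 × (59.1861 − 26.3059) = 0.036 × 32.8802 = 1.1837 W/m².
Total ΔF = 3.1388 + 1.1837 = 4.3225 W/m².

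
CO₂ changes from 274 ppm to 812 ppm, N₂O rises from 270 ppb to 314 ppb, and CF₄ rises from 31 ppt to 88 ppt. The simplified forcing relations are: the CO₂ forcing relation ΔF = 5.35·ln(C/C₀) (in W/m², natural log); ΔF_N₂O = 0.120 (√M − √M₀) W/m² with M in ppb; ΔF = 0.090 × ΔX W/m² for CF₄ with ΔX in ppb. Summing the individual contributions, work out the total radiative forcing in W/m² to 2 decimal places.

ΔF = 5.97 W/m²

CO₂: 5.35 × ln(812/274) = 5.35 × ln(2.96350) = 5.35 × 1.08637 = 5.8121 W/m².
N₂O: 0.120 × (√314 − √270) = 0.120 × (17.7200 − 16.4317) = 0.120 × 1.2883 = 0.1546 W/m².
CF₄: Δ = 88 − 31 = 57 ppt = 0.057 ppb; ΔF = 0.090 × 0.057 = 0.0051 W/m².
Total ΔF = 5.8121 + 0.1546 + 0.0051 = 5.9718 W/m².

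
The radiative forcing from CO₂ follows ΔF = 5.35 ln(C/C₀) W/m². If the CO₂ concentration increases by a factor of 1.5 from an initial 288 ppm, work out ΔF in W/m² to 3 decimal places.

ΔF = 5.35 × ln(1.5) = 5.35 × 0.40547 = 2.1693 W/m².

ΔF = 2.169 W/m²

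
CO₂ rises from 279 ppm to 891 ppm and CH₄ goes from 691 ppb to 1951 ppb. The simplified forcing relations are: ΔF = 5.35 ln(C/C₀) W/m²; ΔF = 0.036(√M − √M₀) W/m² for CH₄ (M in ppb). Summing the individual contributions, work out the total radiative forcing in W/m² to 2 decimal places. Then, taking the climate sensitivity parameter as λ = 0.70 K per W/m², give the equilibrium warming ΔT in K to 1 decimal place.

CO₂: 5.35 × ln(891/279) = 5.35 × ln(3.19355) = 5.35 × 1.16113 = 6.2120 W/m².
CH₄: 0.036 × (√1951 − √691) = 0.036 × (44.1701 − 26.2869) = 0.036 × 17.8832 = 0.6438 W/m².
Total ΔF = 6.2120 + 0.6438 = 6.8558 W/m².
ΔT = λ ΔF = 0.70 × 6.86 = 4.8020 K.

ΔF = 6.86 W/m²; ΔT = 4.8 K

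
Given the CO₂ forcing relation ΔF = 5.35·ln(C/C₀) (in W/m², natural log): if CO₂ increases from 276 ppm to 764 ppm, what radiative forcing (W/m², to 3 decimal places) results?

CO₂: 5.35 × ln(764/276) = 5.35 × ln(2.76812) = 5.35 × 1.01817 = 5.4472 W/m².

ΔF = 5.447 W/m²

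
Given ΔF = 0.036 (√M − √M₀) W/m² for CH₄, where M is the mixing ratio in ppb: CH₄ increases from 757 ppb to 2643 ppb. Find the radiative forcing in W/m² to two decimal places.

ΔF = 0.86 W/m²

CH₄: 0.036 × (√2643 − √757) = 0.036 × (51.4101 − 27.5136) = 0.036 × 23.8965 = 0.8603 W/m².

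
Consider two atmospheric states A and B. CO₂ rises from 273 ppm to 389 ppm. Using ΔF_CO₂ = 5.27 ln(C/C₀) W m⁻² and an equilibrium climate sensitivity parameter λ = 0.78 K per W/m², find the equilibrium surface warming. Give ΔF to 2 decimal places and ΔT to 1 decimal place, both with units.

ΔF = 1.87 W/m²; ΔT = 1.5 K

CO₂: 5.27 × ln(389/273) = 5.27 × ln(1.42491) = 5.27 × 0.35411 = 1.8662 W/m².
ΔT = λ ΔF = 0.78 × 1.87 = 1.4586 K.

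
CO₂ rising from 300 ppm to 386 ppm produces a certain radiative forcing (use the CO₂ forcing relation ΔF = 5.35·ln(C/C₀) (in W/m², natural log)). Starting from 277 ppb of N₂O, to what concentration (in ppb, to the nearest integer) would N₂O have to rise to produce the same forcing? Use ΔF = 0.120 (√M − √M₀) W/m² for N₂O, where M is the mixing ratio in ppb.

M ≈ 777 ppb

CO₂ forcing: 5.35 × ln(386/300) = 5.35 × 0.252055 = 1.34849 W/m².
Set 0.120(√M − √277) = 1.34849: √M = 1.34849/0.120 + √277 = 11.2374 + 16.6433 = 27.8807.
M = (27.8807)² = 777.33 ppb.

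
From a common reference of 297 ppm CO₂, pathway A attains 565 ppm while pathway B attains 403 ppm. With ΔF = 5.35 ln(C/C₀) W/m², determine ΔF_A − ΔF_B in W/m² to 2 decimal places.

ΔF_A − ΔF_B = 1.81 W/m²

ΔF_A = 5.35 ln(565/297) = 5.35 × 0.64309 = 3.4405 W/m².
ΔF_B = 5.35 ln(403/297) = 5.35 × 0.30520 = 1.6328 W/m².
Difference: 3.4405 − 1.6328 = 1.8077 W/m².
(Equivalently, ΔF_A − ΔF_B = 5.35 ln(565/403) = 5.35 × 0.33789 = 1.8077 W/m².)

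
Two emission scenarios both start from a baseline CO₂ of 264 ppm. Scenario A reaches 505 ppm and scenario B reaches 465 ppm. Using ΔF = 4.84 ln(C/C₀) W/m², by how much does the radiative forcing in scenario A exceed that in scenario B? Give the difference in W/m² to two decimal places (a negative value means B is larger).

ΔF_A − ΔF_B = 0.40 W/m²

ΔF_A = 4.84 ln(505/264) = 4.84 × 0.64861 = 3.1393 W/m².
ΔF_B = 4.84 ln(465/264) = 4.84 × 0.56609 = 2.7399 W/m².
Difference: 3.1393 − 2.7399 = 0.3994 W/m².
(Equivalently, ΔF_A − ΔF_B = 4.84 ln(505/465) = 4.84 × 0.08252 = 0.3994 W/m².)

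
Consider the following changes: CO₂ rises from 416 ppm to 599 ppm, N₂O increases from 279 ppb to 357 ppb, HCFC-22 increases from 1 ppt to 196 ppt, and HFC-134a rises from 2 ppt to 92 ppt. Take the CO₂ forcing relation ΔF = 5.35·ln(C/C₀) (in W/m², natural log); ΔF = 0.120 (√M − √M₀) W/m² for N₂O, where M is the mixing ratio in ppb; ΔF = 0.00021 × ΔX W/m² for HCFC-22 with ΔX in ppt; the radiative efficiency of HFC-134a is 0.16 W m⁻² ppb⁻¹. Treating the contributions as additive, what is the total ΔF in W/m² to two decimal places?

CO₂: 5.35 × ln(599/416) = 5.35 × ln(1.43990) = 5.35 × 0.36457 = 1.9504 W/m².
N₂O: 0.120 × (√357 − √279) = 0.120 × (18.8944 − 16.7033) = 0.120 × 2.1911 = 0.2629 W/m².
HCFC-22: ΔF = 0.00021 × (196 − 1) = 0.00021 × 195 = 0.0410 W/m².
HFC-134a: Δ = 92 − 2 = 90 ppt = 0.090 ppb; ΔF = 0.16 × 0.090 = 0.0144 W/m².
Total ΔF = 1.9504 + 0.2629 + 0.0410 + 0.0144 = 2.2687 W/m².

ΔF = 2.27 W/m²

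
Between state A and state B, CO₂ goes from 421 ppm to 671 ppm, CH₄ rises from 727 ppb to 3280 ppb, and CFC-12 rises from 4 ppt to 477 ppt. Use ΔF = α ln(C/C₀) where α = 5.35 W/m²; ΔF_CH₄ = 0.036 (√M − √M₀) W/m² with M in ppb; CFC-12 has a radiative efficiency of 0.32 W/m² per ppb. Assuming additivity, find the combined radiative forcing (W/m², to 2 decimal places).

ΔF = 3.74 W/m²

CO₂: 5.35 × ln(671/421) = 5.35 × ln(1.59382) = 5.35 × 0.46613 = 2.4938 W/m².
CH₄: 0.036 × (√3280 − √727) = 0.036 × (57.2713 − 26.9629) = 0.036 × 30.3084 = 1.0911 W/m².
CFC-12: Δ = 477 − 4 = 473 ppt = 0.473 ppb; ΔF = 0.32 × 0.473 = 0.1514 W/m².
Total ΔF = 2.4938 + 1.0911 + 0.1514 = 3.7363 W/m².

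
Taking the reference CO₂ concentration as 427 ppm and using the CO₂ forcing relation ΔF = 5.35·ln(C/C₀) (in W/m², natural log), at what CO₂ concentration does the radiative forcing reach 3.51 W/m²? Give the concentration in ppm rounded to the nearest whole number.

C ≈ 823 ppm

Set 5.35 ln(C/427) = 3.51, so ln(C/427) = 3.51/5.35 = 0.65607.
Then C/427 = e^0.65607 = 1.92720, giving C = 427 × 1.92720 = 822.91 ppm.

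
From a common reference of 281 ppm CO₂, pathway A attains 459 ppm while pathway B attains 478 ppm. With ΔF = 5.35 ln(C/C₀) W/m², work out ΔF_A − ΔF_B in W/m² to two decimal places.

ΔF_A − ΔF_B = -0.22 W/m²

ΔF_A = 5.35 ln(459/281) = 5.35 × 0.49070 = 2.6252 W/m².
ΔF_B = 5.35 ln(478/281) = 5.35 × 0.53126 = 2.8422 W/m².
Difference: 2.6252 − 2.8422 = -0.2170 W/m².
(Equivalently, ΔF_A − ΔF_B = 5.35 ln(459/478) = 5.35 × -0.04056 = -0.2170 W/m².)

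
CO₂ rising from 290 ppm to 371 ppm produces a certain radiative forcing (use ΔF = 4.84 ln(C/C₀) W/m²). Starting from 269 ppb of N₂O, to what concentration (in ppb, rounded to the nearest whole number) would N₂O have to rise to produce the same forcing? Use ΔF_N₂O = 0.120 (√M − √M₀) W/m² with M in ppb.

M ≈ 694 ppb

CO₂ forcing: 4.84 × ln(371/290) = 4.84 × 0.246321 = 1.19219 W/m².
Set 0.120(√M − √269) = 1.19219: √M = 1.19219/0.120 + √269 = 9.9349 + 16.4012 = 26.3361.
M = (26.3361)² = 693.59 ppb.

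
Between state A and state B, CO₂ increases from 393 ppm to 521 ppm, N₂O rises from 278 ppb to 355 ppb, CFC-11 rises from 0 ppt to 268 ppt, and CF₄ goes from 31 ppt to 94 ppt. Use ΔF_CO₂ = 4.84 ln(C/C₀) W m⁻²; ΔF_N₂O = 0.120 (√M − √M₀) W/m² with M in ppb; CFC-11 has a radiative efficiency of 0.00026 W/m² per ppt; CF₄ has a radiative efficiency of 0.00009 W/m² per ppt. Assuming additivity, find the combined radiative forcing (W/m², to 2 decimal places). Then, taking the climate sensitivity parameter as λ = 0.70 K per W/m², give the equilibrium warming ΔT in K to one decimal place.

ΔF = 1.70 W/m²; ΔT = 1.2 K

CO₂: 4.84 × ln(521/393) = 4.84 × ln(1.32570) = 4.84 × 0.28194 = 1.3646 W/m².
N₂O: 0.120 × (√355 − √278) = 0.120 × (18.8414 − 16.6733) = 0.120 × 2.1681 = 0.2602 W/m².
CFC-11: ΔF = 0.00026 × (268 − 0) = 0.00026 × 268 = 0.0697 W/m².
CF₄: ΔF = 0.00009 × (94 − 31) = 0.00009 × 63 = 0.0057 W/m².
Total ΔF = 1.3646 + 0.2602 + 0.0697 + 0.0057 = 1.7002 W/m².
ΔT = λ ΔF = 0.70 × 1.70 = 1.1900 K.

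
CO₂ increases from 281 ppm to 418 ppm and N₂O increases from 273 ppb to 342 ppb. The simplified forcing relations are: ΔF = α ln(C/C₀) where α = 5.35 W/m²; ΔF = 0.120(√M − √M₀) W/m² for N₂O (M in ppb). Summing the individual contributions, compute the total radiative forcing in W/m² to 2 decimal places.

CO₂: 5.35 × ln(418/281) = 5.35 × ln(1.48754) = 5.35 × 0.39712 = 2.1246 W/m².
N₂O: 0.120 × (√342 − √273) = 0.120 × (18.4932 − 16.5227) = 0.120 × 1.9705 = 0.2365 W/m².
Total ΔF = 2.1246 + 0.2365 = 2.3611 W/m².

ΔF = 2.36 W/m²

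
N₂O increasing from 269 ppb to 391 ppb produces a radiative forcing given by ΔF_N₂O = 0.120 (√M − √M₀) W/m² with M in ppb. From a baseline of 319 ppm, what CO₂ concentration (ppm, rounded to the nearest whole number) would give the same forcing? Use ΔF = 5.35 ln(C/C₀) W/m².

N₂O forcing: 0.120 × (√391 − √269) = 0.120 × (19.7737 − 16.4012) = 0.120 × 3.3725 = 0.40470 W/m².
Set 5.35 ln(C/319) = 0.40470: ln(C/319) = 0.40470/5.35 = 0.07564, so C = 319 × e^0.07564 = 319 × 1.07857 = 344.06 ppm.

C ≈ 344 ppm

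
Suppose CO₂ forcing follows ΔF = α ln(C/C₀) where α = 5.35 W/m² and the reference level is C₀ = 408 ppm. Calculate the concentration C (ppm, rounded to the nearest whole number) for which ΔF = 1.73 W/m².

Set 5.35 ln(C/408) = 1.73, so ln(C/408) = 1.73/5.35 = 0.32336.
Then C/408 = e^0.32336 = 1.38176, giving C = 408 × 1.38176 = 563.76 ppm.

C ≈ 564 ppm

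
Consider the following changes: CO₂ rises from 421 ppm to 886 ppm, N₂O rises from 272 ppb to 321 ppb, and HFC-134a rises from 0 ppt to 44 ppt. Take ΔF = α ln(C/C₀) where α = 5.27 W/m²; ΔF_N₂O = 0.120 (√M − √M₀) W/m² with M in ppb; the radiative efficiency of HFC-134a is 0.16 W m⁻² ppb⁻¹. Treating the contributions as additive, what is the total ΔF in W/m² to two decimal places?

ΔF = 4.10 W/m²

CO₂: 5.27 × ln(886/421) = 5.27 × ln(2.10451) = 5.27 × 0.74408 = 3.9213 W/m².
N₂O: 0.120 × (√321 − √272) = 0.120 × (17.9165 − 16.4924) = 0.120 × 1.4241 = 0.1709 W/m².
HFC-134a: Δ = 44 − 0 = 44 ppt = 0.044 ppb; ΔF = 0.16 × 0.044 = 0.0070 W/m².
Total ΔF = 3.9213 + 0.1709 + 0.0070 = 4.0992 W/m².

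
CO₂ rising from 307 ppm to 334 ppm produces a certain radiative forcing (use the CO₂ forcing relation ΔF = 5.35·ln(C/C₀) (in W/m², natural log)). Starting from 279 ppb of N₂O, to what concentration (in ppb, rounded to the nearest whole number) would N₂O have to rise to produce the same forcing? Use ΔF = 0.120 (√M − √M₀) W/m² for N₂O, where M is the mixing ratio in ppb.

CO₂ forcing: 5.35 × ln(334/307) = 5.35 × 0.084293 = 0.45097 W/m².
Set 0.120(√M − √279) = 0.45097: √M = 0.45097/0.120 + √279 = 3.7581 + 16.7033 = 20.4614.
M = (20.4614)² = 418.67 ppb.

M ≈ 419 ppb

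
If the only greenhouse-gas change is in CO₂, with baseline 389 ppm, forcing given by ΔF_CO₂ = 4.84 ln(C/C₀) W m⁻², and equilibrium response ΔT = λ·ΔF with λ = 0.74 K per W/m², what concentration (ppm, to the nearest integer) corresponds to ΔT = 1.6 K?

Required forcing: ΔF = ΔT/λ = 1.6/0.74 = 2.1622 W/m².
Then ln(C/389) = ΔF/4.84 = 2.1622/4.84 = 0.44674.
So C = 389 × e^0.44674 = 389 × 1.56321 = 608.09 ppm.

C ≈ 608 ppm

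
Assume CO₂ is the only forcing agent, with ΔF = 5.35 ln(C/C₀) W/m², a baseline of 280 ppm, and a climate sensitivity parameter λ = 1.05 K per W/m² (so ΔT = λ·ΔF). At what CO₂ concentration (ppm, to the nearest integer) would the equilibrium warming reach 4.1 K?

Required forcing: ΔF = ΔT/λ = 4.1/1.05 = 3.9048 W/m².
Then ln(C/280) = ΔF/5.35 = 3.9048/5.35 = 0.72987.
So C = 280 × e^0.72987 = 280 × 2.07481 = 580.95 ppm.

C ≈ 581 ppm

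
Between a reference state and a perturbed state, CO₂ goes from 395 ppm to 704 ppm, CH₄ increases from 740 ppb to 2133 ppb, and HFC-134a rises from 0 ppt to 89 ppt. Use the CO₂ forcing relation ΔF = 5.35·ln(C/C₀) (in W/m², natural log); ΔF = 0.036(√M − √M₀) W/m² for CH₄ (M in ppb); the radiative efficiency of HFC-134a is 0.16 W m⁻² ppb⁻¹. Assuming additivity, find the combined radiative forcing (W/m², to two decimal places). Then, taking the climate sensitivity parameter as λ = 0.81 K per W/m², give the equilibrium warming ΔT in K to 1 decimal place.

ΔF = 3.79 W/m²; ΔT = 3.1 K

CO₂: 5.35 × ln(704/395) = 5.35 × ln(1.78228) = 5.35 × 0.57789 = 3.0917 W/m².
CH₄: 0.036 × (√2133 − √740) = 0.036 × (46.1844 − 27.2029) = 0.036 × 18.9815 = 0.6833 W/m².
HFC-134a: Δ = 89 − 0 = 89 ppt = 0.089 ppb; ΔF = 0.16 × 0.089 = 0.0142 W/m².
Total ΔF = 3.0917 + 0.6833 + 0.0142 = 3.7892 W/m².
ΔT = λ ΔF = 0.81 × 3.79 = 3.0699 K.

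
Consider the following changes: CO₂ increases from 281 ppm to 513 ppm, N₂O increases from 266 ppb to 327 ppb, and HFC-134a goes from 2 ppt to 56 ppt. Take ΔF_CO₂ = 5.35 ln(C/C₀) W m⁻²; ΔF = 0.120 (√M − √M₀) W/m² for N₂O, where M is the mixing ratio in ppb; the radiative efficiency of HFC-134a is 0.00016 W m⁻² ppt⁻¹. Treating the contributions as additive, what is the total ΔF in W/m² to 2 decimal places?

ΔF = 3.44 W/m²

CO₂: 5.35 × ln(513/281) = 5.35 × ln(1.82562) = 5.35 × 0.60192 = 3.2203 W/m².
N₂O: 0.120 × (√327 − √266) = 0.120 × (18.0831 − 16.3095) = 0.120 × 1.7736 = 0.2128 W/m².
HFC-134a: ΔF = 0.00016 × (56 − 2) = 0.00016 × 54 = 0.0086 W/m².
Total ΔF = 3.2203 + 0.2128 + 0.0086 = 3.4417 W/m².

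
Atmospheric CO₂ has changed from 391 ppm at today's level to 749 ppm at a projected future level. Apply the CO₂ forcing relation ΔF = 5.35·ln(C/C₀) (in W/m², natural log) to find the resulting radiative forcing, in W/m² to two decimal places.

ΔF = 3.48 W/m²

CO₂: 5.35 × ln(749/391) = 5.35 × ln(1.91560) = 5.35 × 0.65003 = 3.4777 W/m².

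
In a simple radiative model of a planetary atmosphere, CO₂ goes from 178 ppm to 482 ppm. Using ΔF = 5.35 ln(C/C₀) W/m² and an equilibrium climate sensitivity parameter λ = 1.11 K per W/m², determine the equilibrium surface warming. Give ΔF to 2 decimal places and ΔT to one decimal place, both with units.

ΔF = 5.33 W/m²; ΔT = 5.9 K

CO₂: 5.35 × ln(482/178) = 5.35 × ln(2.70787) = 5.35 × 0.99616 = 5.3295 W/m².
ΔT = λ ΔF = 1.11 × 5.33 = 5.9163 K.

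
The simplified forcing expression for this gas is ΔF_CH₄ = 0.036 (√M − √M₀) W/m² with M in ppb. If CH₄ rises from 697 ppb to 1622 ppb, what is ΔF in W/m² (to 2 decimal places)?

CH₄: 0.036 × (√1622 − √697) = 0.036 × (40.2741 − 26.4008) = 0.036 × 13.8733 = 0.4994 W/m².

ΔF = 0.50 W/m²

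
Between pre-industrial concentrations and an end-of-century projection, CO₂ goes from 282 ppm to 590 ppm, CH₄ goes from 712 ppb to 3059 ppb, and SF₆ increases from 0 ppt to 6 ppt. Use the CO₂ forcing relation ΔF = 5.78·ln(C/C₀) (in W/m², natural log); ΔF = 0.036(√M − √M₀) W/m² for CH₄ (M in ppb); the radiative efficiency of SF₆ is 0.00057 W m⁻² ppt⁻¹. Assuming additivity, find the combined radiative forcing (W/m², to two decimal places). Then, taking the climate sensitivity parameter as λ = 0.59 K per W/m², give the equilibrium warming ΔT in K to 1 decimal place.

ΔF = 5.30 W/m²; ΔT = 3.1 K

CO₂: 5.78 × ln(590/282) = 5.78 × ln(2.09220) = 5.78 × 0.73822 = 4.2669 W/m².
CH₄: 0.036 × (√3059 − √712) = 0.036 × (55.3082 − 26.6833) = 0.036 × 28.6249 = 1.0305 W/m².
SF₆: ΔF = 0.00057 × (6 − 0) = 0.00057 × 6 = 0.0034 W/m².
Total ΔF = 4.2669 + 1.0305 + 0.0034 = 5.3008 W/m².
ΔT = λ ΔF = 0.59 × 5.30 = 3.1270 K.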